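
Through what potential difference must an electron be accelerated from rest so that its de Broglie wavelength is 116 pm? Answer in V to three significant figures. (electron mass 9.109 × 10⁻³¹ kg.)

V = 112 V

p = h/λ = 6.626 × 10⁻³⁴ / 1.160 × 10⁻¹⁰ = 5.712 × 10⁻²⁴ kg·m/s.
KE = p²/(2m) = 1.791 × 10⁻¹⁷ J.
V = KE/e = 1.791 × 10⁻¹⁷ / (1.602 × 10⁻¹⁹) = 112 V.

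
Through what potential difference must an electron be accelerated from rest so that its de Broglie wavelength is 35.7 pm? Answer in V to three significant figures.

p = h/λ = 6.626 × 10⁻³⁴ / 3.570 × 10⁻¹¹ = 1.856 × 10⁻²³ kg·m/s.
KE = p²/(2m) = 1.891 × 10⁻¹⁶ J.
V = KE/e = 1.891 × 10⁻¹⁶ / (1.602 × 10⁻¹⁹) = 1180 V.

V = 1180 V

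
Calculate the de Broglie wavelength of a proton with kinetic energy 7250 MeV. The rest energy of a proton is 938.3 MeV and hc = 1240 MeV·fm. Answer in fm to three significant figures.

λ = 0.152 fm

Total energy E = KE + m₀c² = 7250 + 938.3 = 8188.3 MeV.
(pc)² = E² − (m₀c²)² = (8188.3)² − (938.3)² = 6.617 × 10⁷ MeV², so pc = 8134 MeV.
λ = hc/(pc) = 1240 MeV·fm / 8134 MeV = 0.152 fm.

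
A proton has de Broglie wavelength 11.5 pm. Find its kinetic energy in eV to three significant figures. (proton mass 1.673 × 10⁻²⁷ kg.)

p = h/λ = 6.626 × 10⁻³⁴ / 1.150 × 10⁻¹¹ = 5.762 × 10⁻²³ kg·m/s.
KE = p²/(2m) = (5.762 × 10⁻²³)² / (2 × 1.673 × 10⁻²⁷) = 9.922 × 10⁻¹⁹ J = 6.19 eV.

KE = 6.19 eV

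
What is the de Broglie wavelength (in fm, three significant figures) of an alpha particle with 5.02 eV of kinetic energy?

KE = 5.02 eV = 8.042 × 10⁻¹⁹ J.
p = √(2mKE) = √(2 × 6.645 × 10⁻²⁷ × 8.042 × 10⁻¹⁹) = 1.034 × 10⁻²² kg·m/s.
λ = h/p = 6.626 × 10⁻³⁴ / 1.034 × 10⁻²² = 6.41 × 10⁻¹² m = 6410 fm.

λ = 6410 fm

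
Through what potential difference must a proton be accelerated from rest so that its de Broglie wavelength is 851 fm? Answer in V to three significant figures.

V = 1130 V

p = h/λ = 6.626 × 10⁻³⁴ / 8.510 × 10⁻¹³ = 7.786 × 10⁻²² kg·m/s.
KE = p²/(2m) = 1.812 × 10⁻¹⁶ J.
V = KE/e = 1.812 × 10⁻¹⁶ / (1.602 × 10⁻¹⁹) = 1130 V.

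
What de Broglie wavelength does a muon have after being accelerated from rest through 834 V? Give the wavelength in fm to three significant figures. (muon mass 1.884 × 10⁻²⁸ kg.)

KE = eV = 1.602 × 10⁻¹⁹ × 834.0 = 1.336 × 10⁻¹⁶ J.
p = √(2mKE) = √(2 × 1.884 × 10⁻²⁸ × 1.336 × 10⁻¹⁶) = 2.244 × 10⁻²² kg·m/s.
λ = h/p = 6.626 × 10⁻³⁴ / 2.244 × 10⁻²² = 2.95 × 10⁻¹² m = 2950 fm.

λ = 2950 fm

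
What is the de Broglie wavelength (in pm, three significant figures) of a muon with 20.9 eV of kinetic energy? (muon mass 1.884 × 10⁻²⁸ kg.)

KE = 20.9 eV = 3.348 × 10⁻¹⁸ J.
p = √(2mKE) = √(2 × 1.884 × 10⁻²⁸ × 3.348 × 10⁻¹⁸) = 3.552 × 10⁻²³ kg·m/s.
λ = h/p = 6.626 × 10⁻³⁴ / 3.552 × 10⁻²³ = 1.87 × 10⁻¹¹ m = 18.7 pm.

λ = 18.7 pm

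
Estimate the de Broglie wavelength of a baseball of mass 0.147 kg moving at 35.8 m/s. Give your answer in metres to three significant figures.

λ = 1.26 × 10⁻³⁴ m

p = mv = 0.147 × 35.8 = 5.263 kg·m/s.
λ = h/p = 6.626 × 10⁻³⁴ / 5.263 = 1.26 × 10⁻³⁴ m.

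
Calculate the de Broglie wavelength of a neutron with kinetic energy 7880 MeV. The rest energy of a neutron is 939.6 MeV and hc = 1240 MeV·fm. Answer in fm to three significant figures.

λ = 0.141 fm

Total energy E = KE + m₀c² = 7880 + 939.6 = 8819.6 MeV.
(pc)² = E² − (m₀c²)² = (8819.6)² − (939.6)² = 7.690 × 10⁷ MeV², so pc = 8769 MeV.
λ = hc/(pc) = 1240 MeV·fm / 8769 MeV = 0.141 fm.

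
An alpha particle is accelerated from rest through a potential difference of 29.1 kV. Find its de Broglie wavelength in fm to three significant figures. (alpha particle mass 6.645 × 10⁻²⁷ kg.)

KE = 2eV = 2 × 1.602 × 10⁻¹⁹ × 2.910 × 10⁴ = 9.324 × 10⁻¹⁵ J.
p = √(2mKE) = √(2 × 6.645 × 10⁻²⁷ × 9.324 × 10⁻¹⁵) = 1.113 × 10⁻²⁰ kg·m/s.
λ = h/p = 6.626 × 10⁻³⁴ / 1.113 × 10⁻²⁰ = 5.95 × 10⁻¹⁴ m = 59.5 fm.

λ = 59.5 fm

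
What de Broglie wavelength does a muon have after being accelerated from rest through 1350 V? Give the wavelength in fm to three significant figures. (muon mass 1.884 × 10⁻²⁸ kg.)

KE = eV = 1.602 × 10⁻¹⁹ × 1350 = 2.163 × 10⁻¹⁶ J.
p = √(2mKE) = √(2 × 1.884 × 10⁻²⁸ × 2.163 × 10⁻¹⁶) = 2.855 × 10⁻²² kg·m/s.
λ = h/p = 6.626 × 10⁻³⁴ / 2.855 × 10⁻²² = 2.32 × 10⁻¹² m = 2320 fm.

λ = 2320 fm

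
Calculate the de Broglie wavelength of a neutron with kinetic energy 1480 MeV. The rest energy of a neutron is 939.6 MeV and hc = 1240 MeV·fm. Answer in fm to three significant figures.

Total energy E = KE + m₀c² = 1480 + 939.6 = 2419.6 MeV.
(pc)² = E² − (m₀c²)² = (2419.6)² − (939.6)² = 4.972 × 10⁶ MeV², so pc = 2230 MeV.
λ = hc/(pc) = 1240 MeV·fm / 2230 MeV = 0.556 fm.

λ = 0.556 fm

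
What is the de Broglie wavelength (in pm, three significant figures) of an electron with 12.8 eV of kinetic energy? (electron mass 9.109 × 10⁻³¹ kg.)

KE = 12.8 eV = 2.051 × 10⁻¹⁸ J.
p = √(2mKE) = √(2 × 9.109 × 10⁻³¹ × 2.051 × 10⁻¹⁸) = 1.933 × 10⁻²⁴ kg·m/s.
λ = h/p = 6.626 × 10⁻³⁴ / 1.933 × 10⁻²⁴ = 3.43 × 10⁻¹⁰ m = 343 pm.

λ = 343 pm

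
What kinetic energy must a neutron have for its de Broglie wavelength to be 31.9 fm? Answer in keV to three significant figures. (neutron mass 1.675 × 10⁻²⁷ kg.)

KE = 804 keV

p = h/λ = 6.626 × 10⁻³⁴ / 3.190 × 10⁻¹⁴ = 2.077 × 10⁻²⁰ kg·m/s.
KE = p²/(2m) = (2.077 × 10⁻²⁰)² / (2 × 1.675 × 10⁻²⁷) = 1.288 × 10⁻¹³ J = 804 keV.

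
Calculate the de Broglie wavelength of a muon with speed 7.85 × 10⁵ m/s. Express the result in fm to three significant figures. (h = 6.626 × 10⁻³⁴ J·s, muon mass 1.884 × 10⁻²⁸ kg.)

p = mv = 1.884 × 10⁻²⁸ × 7.85 × 10⁵ = 1.479 × 10⁻²² kg·m/s.
λ = h/p = 6.626 × 10⁻³⁴ / 1.479 × 10⁻²² = 4.48 × 10⁻¹² m = 4480 fm.

λ = 4480 fm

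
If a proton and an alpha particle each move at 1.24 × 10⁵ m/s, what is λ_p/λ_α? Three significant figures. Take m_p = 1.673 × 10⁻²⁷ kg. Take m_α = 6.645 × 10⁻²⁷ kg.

λ_p/λ_α = 3.97

At fixed v, p = mv so λ = h/(mv) ∝ 1/m.
λ_p/λ_α = m_α/m_p = 6.645 × 10⁻²⁷/1.673 × 10⁻²⁷ = 3.97.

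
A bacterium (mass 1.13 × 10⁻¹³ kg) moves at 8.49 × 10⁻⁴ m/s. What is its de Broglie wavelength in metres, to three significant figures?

p = mv = 1.13 × 10⁻¹³ × 8.49 × 10⁻⁴ = 9.594 × 10⁻¹⁷ kg·m/s.
λ = h/p = 6.626 × 10⁻³⁴ / 9.594 × 10⁻¹⁷ = 6.91 × 10⁻¹⁸ m.

λ = 6.91 × 10⁻¹⁸ m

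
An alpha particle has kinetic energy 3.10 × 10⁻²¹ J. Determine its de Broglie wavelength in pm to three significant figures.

p = √(2mKE) = √(2 × 6.645 × 10⁻²⁷ × 3.100 × 10⁻²¹) = 6.419 × 10⁻²⁴ kg·m/s.
λ = h/p = 6.626 × 10⁻³⁴ / 6.419 × 10⁻²⁴ = 1.03 × 10⁻¹⁰ m = 103 pm.

λ = 103 pm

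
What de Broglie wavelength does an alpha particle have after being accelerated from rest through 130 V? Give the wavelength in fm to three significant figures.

λ = 891 fm

KE = 2eV = 2 × 1.602 × 10⁻¹⁹ × 130.0 = 4.165 × 10⁻¹⁷ J.
p = √(2mKE) = √(2 × 6.645 × 10⁻²⁷ × 4.165 × 10⁻¹⁷) = 7.440 × 10⁻²² kg·m/s.
λ = h/p = 6.626 × 10⁻³⁴ / 7.440 × 10⁻²² = 8.91 × 10⁻¹³ m = 891 fm.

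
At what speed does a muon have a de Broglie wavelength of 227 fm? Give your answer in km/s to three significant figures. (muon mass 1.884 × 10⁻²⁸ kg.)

p = h/λ = 6.626 × 10⁻³⁴ / 2.270 × 10⁻¹³ = 2.919 × 10⁻²¹ kg·m/s.
v = p/m = 2.919 × 10⁻²¹ / 1.884 × 10⁻²⁸ = 1.55 × 10⁷ m/s = 1.55 × 10⁴ km/s.

v = 1.55 × 10⁴ km/s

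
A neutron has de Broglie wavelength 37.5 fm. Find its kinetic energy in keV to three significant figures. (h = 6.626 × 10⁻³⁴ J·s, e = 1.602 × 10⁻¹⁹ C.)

p = h/λ = 6.626 × 10⁻³⁴ / 3.750 × 10⁻¹⁴ = 1.767 × 10⁻²⁰ kg·m/s.
KE = p²/(2m) = (1.767 × 10⁻²⁰)² / (2 × 1.675 × 10⁻²⁷) = 9.320 × 10⁻¹⁴ J = 582 keV.

KE = 582 keV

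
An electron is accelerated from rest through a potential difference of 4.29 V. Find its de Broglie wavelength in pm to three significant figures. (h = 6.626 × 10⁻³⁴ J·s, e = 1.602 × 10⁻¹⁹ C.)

KE = eV = 1.602 × 10⁻¹⁹ × 4.290 = 6.873 × 10⁻¹⁹ J.
p = √(2mKE) = √(2 × 9.109 × 10⁻³¹ × 6.873 × 10⁻¹⁹) = 1.119 × 10⁻²⁴ kg·m/s.
λ = h/p = 6.626 × 10⁻³⁴ / 1.119 × 10⁻²⁴ = 5.92 × 10⁻¹⁰ m = 592 pm.

λ = 592 pm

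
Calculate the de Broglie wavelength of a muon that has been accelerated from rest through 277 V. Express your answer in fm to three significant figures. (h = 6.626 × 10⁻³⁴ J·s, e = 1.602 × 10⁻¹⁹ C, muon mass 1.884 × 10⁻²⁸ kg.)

KE = eV = 1.602 × 10⁻¹⁹ × 277.0 = 4.438 × 10⁻¹⁷ J.
p = √(2mKE) = √(2 × 1.884 × 10⁻²⁸ × 4.438 × 10⁻¹⁷) = 1.293 × 10⁻²² kg·m/s.
λ = h/p = 6.626 × 10⁻³⁴ / 1.293 × 10⁻²² = 5.12 × 10⁻¹² m = 5120 fm.

λ = 5120 fm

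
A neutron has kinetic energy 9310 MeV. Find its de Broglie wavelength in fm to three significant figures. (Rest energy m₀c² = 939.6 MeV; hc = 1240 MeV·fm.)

Total energy E = KE + m₀c² = 9310 + 939.6 = 10249.6 MeV.
(pc)² = E² − (m₀c²)² = (10249.6)² − (939.6)² = 1.042 × 10⁸ MeV², so pc = 1.021 × 10⁴ MeV.
λ = hc/(pc) = 1240 MeV·fm / 1.021 × 10⁴ MeV = 0.121 fm.

λ = 0.121 fm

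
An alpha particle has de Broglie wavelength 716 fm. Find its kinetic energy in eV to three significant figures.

KE = 402 eV

p = h/λ = 6.626 × 10⁻³⁴ / 7.160 × 10⁻¹³ = 9.254 × 10⁻²² kg·m/s.
KE = p²/(2m) = (9.254 × 10⁻²²)² / (2 × 6.645 × 10⁻²⁷) = 6.444 × 10⁻¹⁷ J = 402 eV.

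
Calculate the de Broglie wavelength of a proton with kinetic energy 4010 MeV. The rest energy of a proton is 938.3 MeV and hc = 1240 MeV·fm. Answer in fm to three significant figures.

Total energy E = KE + m₀c² = 4010 + 938.3 = 4948.3 MeV.
(pc)² = E² − (m₀c²)² = (4948.3)² − (938.3)² = 2.361 × 10⁷ MeV², so pc = 4859 MeV.
λ = hc/(pc) = 1240 MeV·fm / 4859 MeV = 0.255 fm.

λ = 0.255 fm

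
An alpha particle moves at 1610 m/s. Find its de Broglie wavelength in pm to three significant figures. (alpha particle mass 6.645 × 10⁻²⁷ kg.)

λ = 61.9 pm

p = mv = 6.645 × 10⁻²⁷ × 1610 = 1.070 × 10⁻²³ kg·m/s.
λ = h/p = 6.626 × 10⁻³⁴ / 1.070 × 10⁻²³ = 6.19 × 10⁻¹¹ m = 61.9 pm.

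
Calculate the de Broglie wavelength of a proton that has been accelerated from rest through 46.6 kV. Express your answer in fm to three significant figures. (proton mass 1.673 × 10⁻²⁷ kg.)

λ = 133 fm

KE = eV = 1.602 × 10⁻¹⁹ × 4.660 × 10⁴ = 7.465 × 10⁻¹⁵ J.
p = √(2mKE) = √(2 × 1.673 × 10⁻²⁷ × 7.465 × 10⁻¹⁵) = 4.998 × 10⁻²¹ kg·m/s.
λ = h/p = 6.626 × 10⁻³⁴ / 4.998 × 10⁻²¹ = 1.33 × 10⁻¹³ m = 133 fm.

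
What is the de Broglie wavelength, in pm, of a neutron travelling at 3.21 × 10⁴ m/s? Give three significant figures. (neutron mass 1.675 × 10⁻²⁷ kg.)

p = mv = 1.675 × 10⁻²⁷ × 3.21 × 10⁴ = 5.377 × 10⁻²³ kg·m/s.
λ = h/p = 6.626 × 10⁻³⁴ / 5.377 × 10⁻²³ = 1.23 × 10⁻¹¹ m = 12.3 pm.

λ = 12.3 pm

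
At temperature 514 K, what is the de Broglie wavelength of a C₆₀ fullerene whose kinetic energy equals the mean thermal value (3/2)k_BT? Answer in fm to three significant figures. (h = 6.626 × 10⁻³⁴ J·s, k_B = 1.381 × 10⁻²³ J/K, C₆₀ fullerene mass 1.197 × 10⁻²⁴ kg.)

KE = (3/2)k_BT = 1.5 × 1.381 × 10⁻²³ × 514 = 1.065 × 10⁻²⁰ J.
p = √(2mKE) = √(2 × 1.197 × 10⁻²⁴ × 1.065 × 10⁻²⁰) = 1.597 × 10⁻²² kg·m/s.
λ = h/p = 4.15 × 10⁻¹² m = 4150 fm.

λ = 4150 fm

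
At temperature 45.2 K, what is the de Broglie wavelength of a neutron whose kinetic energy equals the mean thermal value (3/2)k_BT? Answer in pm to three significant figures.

KE = (3/2)k_BT = 1.5 × 1.381 × 10⁻²³ × 45.2 = 9.363 × 10⁻²² J.
p = √(2mKE) = √(2 × 1.675 × 10⁻²⁷ × 9.363 × 10⁻²²) = 1.771 × 10⁻²⁴ kg·m/s.
λ = h/p = 3.74 × 10⁻¹⁰ m = 374 pm.

λ = 374 pm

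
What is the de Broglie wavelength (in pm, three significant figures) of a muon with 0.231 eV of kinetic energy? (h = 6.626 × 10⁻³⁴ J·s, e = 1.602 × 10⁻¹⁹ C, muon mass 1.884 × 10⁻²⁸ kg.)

KE = 0.231 eV = 3.701 × 10⁻²⁰ J.
p = √(2mKE) = √(2 × 1.884 × 10⁻²⁸ × 3.701 × 10⁻²⁰) = 3.734 × 10⁻²⁴ kg·m/s.
λ = h/p = 6.626 × 10⁻³⁴ / 3.734 × 10⁻²⁴ = 1.77 × 10⁻¹⁰ m = 177 pm.

λ = 177 pm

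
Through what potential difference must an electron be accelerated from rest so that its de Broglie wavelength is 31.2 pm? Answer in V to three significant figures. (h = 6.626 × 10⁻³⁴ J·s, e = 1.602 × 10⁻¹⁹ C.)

V = 1550 V

p = h/λ = 6.626 × 10⁻³⁴ / 3.120 × 10⁻¹¹ = 2.124 × 10⁻²³ kg·m/s.
KE = p²/(2m) = 2.476 × 10⁻¹⁶ J.
V = KE/e = 2.476 × 10⁻¹⁶ / (1.602 × 10⁻¹⁹) = 1550 V.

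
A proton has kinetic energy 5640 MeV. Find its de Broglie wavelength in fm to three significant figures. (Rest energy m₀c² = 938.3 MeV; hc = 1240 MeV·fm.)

Total energy E = KE + m₀c² = 5640 + 938.3 = 6578.3 MeV.
(pc)² = E² − (m₀c²)² = (6578.3)² − (938.3)² = 4.239 × 10⁷ MeV², so pc = 6511 MeV.
λ = hc/(pc) = 1240 MeV·fm / 6511 MeV = 0.190 fm.

λ = 0.190 fm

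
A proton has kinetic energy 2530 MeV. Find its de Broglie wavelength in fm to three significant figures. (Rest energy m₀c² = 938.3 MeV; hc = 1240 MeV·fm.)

λ = 0.371 fm

Total energy E = KE + m₀c² = 2530 + 938.3 = 3468.3 MeV.
(pc)² = E² − (m₀c²)² = (3468.3)² − (938.3)² = 1.115 × 10⁷ MeV², so pc = 3339 MeV.
λ = hc/(pc) = 1240 MeV·fm / 3339 MeV = 0.371 fm.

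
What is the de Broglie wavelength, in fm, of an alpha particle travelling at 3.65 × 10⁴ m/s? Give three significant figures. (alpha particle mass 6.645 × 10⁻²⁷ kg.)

λ = 2730 fm

p = mv = 6.645 × 10⁻²⁷ × 3.65 × 10⁴ = 2.425 × 10⁻²² kg·m/s.
λ = h/p = 6.626 × 10⁻³⁴ / 2.425 × 10⁻²² = 2.73 × 10⁻¹² m = 2730 fm.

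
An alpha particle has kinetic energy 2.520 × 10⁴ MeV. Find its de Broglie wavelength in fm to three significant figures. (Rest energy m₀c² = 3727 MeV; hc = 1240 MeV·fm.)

Total energy E = KE + m₀c² = 2.520 × 10⁴ + 3727 = 28927 MeV.
(pc)² = E² − (m₀c²)² = (28927)² − (3727)² = 8.229 × 10⁸ MeV², so pc = 2.869 × 10⁴ MeV.
λ = hc/(pc) = 1240 MeV·fm / 2.869 × 10⁴ MeV = 0.0432 fm.

λ = 0.0432 fm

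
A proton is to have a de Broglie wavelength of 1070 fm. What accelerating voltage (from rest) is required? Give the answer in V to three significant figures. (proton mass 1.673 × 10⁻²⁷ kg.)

p = h/λ = 6.626 × 10⁻³⁴ / 1.070 × 10⁻¹² = 6.193 × 10⁻²² kg·m/s.
KE = p²/(2m) = 1.146 × 10⁻¹⁶ J.
V = KE/e = 1.146 × 10⁻¹⁶ / (1.602 × 10⁻¹⁹) = 715 V.

V = 715 V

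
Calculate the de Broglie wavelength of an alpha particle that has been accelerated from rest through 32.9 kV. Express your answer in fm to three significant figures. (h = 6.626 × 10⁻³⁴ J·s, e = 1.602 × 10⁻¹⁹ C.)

λ = 56.0 fm

KE = 2eV = 2 × 1.602 × 10⁻¹⁹ × 3.290 × 10⁴ = 1.054 × 10⁻¹⁴ J.
p = √(2mKE) = √(2 × 6.645 × 10⁻²⁷ × 1.054 × 10⁻¹⁴) = 1.184 × 10⁻²⁰ kg·m/s.
λ = h/p = 6.626 × 10⁻³⁴ / 1.184 × 10⁻²⁰ = 5.60 × 10⁻¹⁴ m = 56.0 fm.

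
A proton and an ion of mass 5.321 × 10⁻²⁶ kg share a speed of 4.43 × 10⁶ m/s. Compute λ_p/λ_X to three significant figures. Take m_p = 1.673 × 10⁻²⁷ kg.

At fixed v, p = mv so λ = h/(mv) ∝ 1/m.
λ_p/λ_X = m_X/m_p = 5.321 × 10⁻²⁶/1.673 × 10⁻²⁷ = 31.8.

λ_p/λ_X = 31.8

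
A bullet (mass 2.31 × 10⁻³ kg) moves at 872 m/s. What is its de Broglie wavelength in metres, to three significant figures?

p = mv = 2.31 × 10⁻³ × 872 = 2.014 kg·m/s.
λ = h/p = 6.626 × 10⁻³⁴ / 2.014 = 3.29 × 10⁻³⁴ m.

λ = 3.29 × 10⁻³⁴ m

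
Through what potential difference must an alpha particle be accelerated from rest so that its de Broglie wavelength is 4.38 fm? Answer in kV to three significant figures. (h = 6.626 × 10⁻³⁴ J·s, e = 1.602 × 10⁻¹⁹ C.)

p = h/λ = 6.626 × 10⁻³⁴ / 4.380 × 10⁻¹⁵ = 1.513 × 10⁻¹⁹ kg·m/s.
KE = p²/(2m) = 1.722 × 10⁻¹² J.
V = KE/2e = 1.722 × 10⁻¹² / (2 × 1.602 × 10⁻¹⁹) = 5370 kV.

V = 5370 kV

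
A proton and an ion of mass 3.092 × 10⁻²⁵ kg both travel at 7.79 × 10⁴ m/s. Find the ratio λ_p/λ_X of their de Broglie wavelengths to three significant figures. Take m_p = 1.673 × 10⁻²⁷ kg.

At fixed v, p = mv so λ = h/(mv) ∝ 1/m.
λ_p/λ_X = m_X/m_p = 3.092 × 10⁻²⁵/1.673 × 10⁻²⁷ = 185.

λ_p/λ_X = 185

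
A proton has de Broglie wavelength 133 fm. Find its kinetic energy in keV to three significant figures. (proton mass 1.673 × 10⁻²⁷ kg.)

KE = 46.3 keV

p = h/λ = 6.626 × 10⁻³⁴ / 1.330 × 10⁻¹³ = 4.982 × 10⁻²¹ kg·m/s.
KE = p²/(2m) = (4.982 × 10⁻²¹)² / (2 × 1.673 × 10⁻²⁷) = 7.418 × 10⁻¹⁵ J = 46.3 keV.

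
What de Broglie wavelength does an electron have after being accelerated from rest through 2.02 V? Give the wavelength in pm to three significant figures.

KE = eV = 1.602 × 10⁻¹⁹ × 2.020 = 3.236 × 10⁻¹⁹ J.
p = √(2mKE) = √(2 × 9.109 × 10⁻³¹ × 3.236 × 10⁻¹⁹) = 7.678 × 10⁻²⁵ kg·m/s.
λ = h/p = 6.626 × 10⁻³⁴ / 7.678 × 10⁻²⁵ = 8.63 × 10⁻¹⁰ m = 863 pm.

λ = 863 pm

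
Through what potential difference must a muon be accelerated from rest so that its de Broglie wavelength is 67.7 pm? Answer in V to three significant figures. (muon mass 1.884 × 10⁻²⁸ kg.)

V = 1.59 V

p = h/λ = 6.626 × 10⁻³⁴ / 6.770 × 10⁻¹¹ = 9.787 × 10⁻²⁴ kg·m/s.
KE = p²/(2m) = 2.542 × 10⁻¹⁹ J.
V = KE/e = 2.542 × 10⁻¹⁹ / (1.602 × 10⁻¹⁹) = 1.59 V.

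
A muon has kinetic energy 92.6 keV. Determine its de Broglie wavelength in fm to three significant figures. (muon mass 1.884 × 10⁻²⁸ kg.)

λ = 280 fm

KE = 92.6 keV = 1.483 × 10⁻¹⁴ J.
p = √(2mKE) = √(2 × 1.884 × 10⁻²⁸ × 1.483 × 10⁻¹⁴) = 2.364 × 10⁻²¹ kg·m/s.
λ = h/p = 6.626 × 10⁻³⁴ / 2.364 × 10⁻²¹ = 2.80 × 10⁻¹³ m = 280 fm.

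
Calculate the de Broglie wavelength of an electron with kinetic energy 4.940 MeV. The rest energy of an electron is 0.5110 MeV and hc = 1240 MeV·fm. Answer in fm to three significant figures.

λ = 228 fm

Total energy E = KE + m₀c² = 4.940 + 0.5110 = 5.4510 MeV.
(pc)² = E² − (m₀c²)² = (5.4510)² − (0.5110)² = 29.45 MeV², so pc = 5.427 MeV.
λ = hc/(pc) = 1240 MeV·fm / 5.427 MeV = 228 fm.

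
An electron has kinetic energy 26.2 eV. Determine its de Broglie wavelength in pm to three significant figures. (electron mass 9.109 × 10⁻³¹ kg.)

λ = 240 pm

KE = 26.2 eV = 4.197 × 10⁻¹⁸ J.
p = √(2mKE) = √(2 × 9.109 × 10⁻³¹ × 4.197 × 10⁻¹⁸) = 2.765 × 10⁻²⁴ kg·m/s.
λ = h/p = 6.626 × 10⁻³⁴ / 2.765 × 10⁻²⁴ = 2.40 × 10⁻¹⁰ m = 240 pm.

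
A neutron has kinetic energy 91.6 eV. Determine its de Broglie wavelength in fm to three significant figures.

λ = 2990 fm

KE = 91.6 eV = 1.467 × 10⁻¹⁷ J.
p = √(2mKE) = √(2 × 1.675 × 10⁻²⁷ × 1.467 × 10⁻¹⁷) = 2.217 × 10⁻²² kg·m/s.
λ = h/p = 6.626 × 10⁻³⁴ / 2.217 × 10⁻²² = 2.99 × 10⁻¹² m = 2990 fm.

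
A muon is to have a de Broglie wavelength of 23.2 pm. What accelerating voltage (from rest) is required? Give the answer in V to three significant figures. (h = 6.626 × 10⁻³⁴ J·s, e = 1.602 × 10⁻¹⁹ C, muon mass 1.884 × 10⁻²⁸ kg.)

V = 13.5 V

p = h/λ = 6.626 × 10⁻³⁴ / 2.320 × 10⁻¹¹ = 2.856 × 10⁻²³ kg·m/s.
KE = p²/(2m) = 2.165 × 10⁻¹⁸ J.
V = KE/e = 2.165 × 10⁻¹⁸ / (1.602 × 10⁻¹⁹) = 13.5 V.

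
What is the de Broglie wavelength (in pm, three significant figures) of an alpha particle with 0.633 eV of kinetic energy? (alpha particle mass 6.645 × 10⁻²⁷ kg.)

λ = 18.0 pm

KE = 0.633 eV = 1.014 × 10⁻¹⁹ J.
p = √(2mKE) = √(2 × 6.645 × 10⁻²⁷ × 1.014 × 10⁻¹⁹) = 3.671 × 10⁻²³ kg·m/s.
λ = h/p = 6.626 × 10⁻³⁴ / 3.671 × 10⁻²³ = 1.80 × 10⁻¹¹ m = 18.0 pm.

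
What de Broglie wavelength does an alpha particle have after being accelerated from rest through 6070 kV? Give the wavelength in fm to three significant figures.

λ = 4.12 fm

KE = 2eV = 2 × 1.602 × 10⁻¹⁹ × 6.070 × 10⁶ = 1.945 × 10⁻¹² J.
p = √(2mKE) = √(2 × 6.645 × 10⁻²⁷ × 1.945 × 10⁻¹²) = 1.608 × 10⁻¹⁹ kg·m/s.
λ = h/p = 6.626 × 10⁻³⁴ / 1.608 × 10⁻¹⁹ = 4.12 × 10⁻¹⁵ m = 4.12 fm.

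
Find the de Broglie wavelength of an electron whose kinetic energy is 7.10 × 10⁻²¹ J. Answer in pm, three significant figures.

λ = 5830 pm

p = √(2mKE) = √(2 × 9.109 × 10⁻³¹ × 7.100 × 10⁻²¹) = 1.137 × 10⁻²⁵ kg·m/s.
λ = h/p = 6.626 × 10⁻³⁴ / 1.137 × 10⁻²⁵ = 5.83 × 10⁻⁹ m = 5830 pm.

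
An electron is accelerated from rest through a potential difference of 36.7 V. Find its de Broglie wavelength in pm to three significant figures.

KE = eV = 1.602 × 10⁻¹⁹ × 36.70 = 5.879 × 10⁻¹⁸ J.
p = √(2mKE) = √(2 × 9.109 × 10⁻³¹ × 5.879 × 10⁻¹⁸) = 3.273 × 10⁻²⁴ kg·m/s.
λ = h/p = 6.626 × 10⁻³⁴ / 3.273 × 10⁻²⁴ = 2.02 × 10⁻¹⁰ m = 202 pm.

λ = 202 pm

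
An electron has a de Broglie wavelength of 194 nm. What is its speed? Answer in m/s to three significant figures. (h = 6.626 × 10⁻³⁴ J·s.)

p = h/λ = 6.626 × 10⁻³⁴ / 1.940 × 10⁻⁷ = 3.415 × 10⁻²⁷ kg·m/s.
v = p/m = 3.415 × 10⁻²⁷ / 9.109 × 10⁻³¹ = 3.75 × 10³ m/s = 3750 m/s.

v = 3750 m/s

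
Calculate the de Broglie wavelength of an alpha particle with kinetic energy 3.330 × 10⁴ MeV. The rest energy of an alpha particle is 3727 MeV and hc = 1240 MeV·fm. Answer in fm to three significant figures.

Total energy E = KE + m₀c² = 3.330 × 10⁴ + 3727 = 37027 MeV.
(pc)² = E² − (m₀c²)² = (37027)² − (3727)² = 1.357 × 10⁹ MeV², so pc = 3.684 × 10⁴ MeV.
λ = hc/(pc) = 1240 MeV·fm / 3.684 × 10⁴ MeV = 0.0337 fm.

λ = 0.0337 fm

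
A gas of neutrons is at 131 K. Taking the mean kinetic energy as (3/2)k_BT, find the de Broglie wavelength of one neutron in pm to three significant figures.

KE = (3/2)k_BT = 1.5 × 1.381 × 10⁻²³ × 131 = 2.714 × 10⁻²¹ J.
p = √(2mKE) = √(2 × 1.675 × 10⁻²⁷ × 2.714 × 10⁻²¹) = 3.015 × 10⁻²⁴ kg·m/s.
λ = h/p = 2.20 × 10⁻¹⁰ m = 220 pm.

λ = 220 pm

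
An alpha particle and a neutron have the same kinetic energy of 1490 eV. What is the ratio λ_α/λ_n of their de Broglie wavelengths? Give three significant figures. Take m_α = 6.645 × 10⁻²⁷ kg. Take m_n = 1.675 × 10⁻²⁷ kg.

λ_α/λ_n = 0.502

At fixed KE, p = √(2mKE) so λ = h/p ∝ 1/√m.
λ_α/λ_n = √(m_n/m_α) = √(1.675 × 10⁻²⁷/6.645 × 10⁻²⁷) = √(0.2521) = 0.502.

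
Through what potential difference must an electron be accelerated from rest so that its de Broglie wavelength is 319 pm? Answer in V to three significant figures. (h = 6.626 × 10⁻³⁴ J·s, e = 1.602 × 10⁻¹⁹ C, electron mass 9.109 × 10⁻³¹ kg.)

V = 14.8 V

p = h/λ = 6.626 × 10⁻³⁴ / 3.190 × 10⁻¹⁰ = 2.077 × 10⁻²⁴ kg·m/s.
KE = p²/(2m) = 2.368 × 10⁻¹⁸ J.
V = KE/e = 2.368 × 10⁻¹⁸ / (1.602 × 10⁻¹⁹) = 14.8 V.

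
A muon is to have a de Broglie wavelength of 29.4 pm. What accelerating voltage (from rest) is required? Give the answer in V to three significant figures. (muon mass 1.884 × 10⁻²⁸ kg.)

V = 8.41 V

p = h/λ = 6.626 × 10⁻³⁴ / 2.940 × 10⁻¹¹ = 2.254 × 10⁻²³ kg·m/s.
KE = p²/(2m) = 1.348 × 10⁻¹⁸ J.
V = KE/e = 1.348 × 10⁻¹⁸ / (1.602 × 10⁻¹⁹) = 8.41 V.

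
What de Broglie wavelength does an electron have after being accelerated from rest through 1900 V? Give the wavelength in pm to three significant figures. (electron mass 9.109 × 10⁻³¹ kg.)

KE = eV = 1.602 × 10⁻¹⁹ × 1900 = 3.044 × 10⁻¹⁶ J.
p = √(2mKE) = √(2 × 9.109 × 10⁻³¹ × 3.044 × 10⁻¹⁶) = 2.355 × 10⁻²³ kg·m/s.
λ = h/p = 6.626 × 10⁻³⁴ / 2.355 × 10⁻²³ = 2.81 × 10⁻¹¹ m = 28.1 pm.

λ = 28.1 pm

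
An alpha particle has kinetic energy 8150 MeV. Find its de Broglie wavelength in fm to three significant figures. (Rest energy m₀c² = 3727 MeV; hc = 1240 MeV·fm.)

Total energy E = KE + m₀c² = 8150 + 3727 = 11877 MeV.
(pc)² = E² − (m₀c²)² = (11877)² − (3727)² = 1.272 × 10⁸ MeV², so pc = 1.128 × 10⁴ MeV.
λ = hc/(pc) = 1240 MeV·fm / 1.128 × 10⁴ MeV = 0.110 fm.

λ = 0.110 fm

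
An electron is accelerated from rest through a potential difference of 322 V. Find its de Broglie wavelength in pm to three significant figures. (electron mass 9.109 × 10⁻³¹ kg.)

KE = eV = 1.602 × 10⁻¹⁹ × 322.0 = 5.158 × 10⁻¹⁷ J.
p = √(2mKE) = √(2 × 9.109 × 10⁻³¹ × 5.158 × 10⁻¹⁷) = 9.694 × 10⁻²⁴ kg·m/s.
λ = h/p = 6.626 × 10⁻³⁴ / 9.694 × 10⁻²⁴ = 6.84 × 10⁻¹¹ m = 68.4 pm.

λ = 68.4 pm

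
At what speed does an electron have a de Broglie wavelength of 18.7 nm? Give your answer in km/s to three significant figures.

p = h/λ = 6.626 × 10⁻³⁴ / 1.870 × 10⁻⁸ = 3.543 × 10⁻²⁶ kg·m/s.
v = p/m = 3.543 × 10⁻²⁶ / 9.109 × 10⁻³¹ = 3.89 × 10⁴ m/s = 38.9 km/s.

v = 38.9 km/s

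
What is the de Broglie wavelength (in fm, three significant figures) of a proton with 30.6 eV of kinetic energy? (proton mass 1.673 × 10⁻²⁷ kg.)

λ = 5170 fm

KE = 30.6 eV = 4.902 × 10⁻¹⁸ J.
p = √(2mKE) = √(2 × 1.673 × 10⁻²⁷ × 4.902 × 10⁻¹⁸) = 1.281 × 10⁻²² kg·m/s.
λ = h/p = 6.626 × 10⁻³⁴ / 1.281 × 10⁻²² = 5.17 × 10⁻¹² m = 5170 fm.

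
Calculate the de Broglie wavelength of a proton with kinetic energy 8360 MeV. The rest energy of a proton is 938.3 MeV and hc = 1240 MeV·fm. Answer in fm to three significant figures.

λ = 0.134 fm

Total energy E = KE + m₀c² = 8360 + 938.3 = 9298.3 MeV.
(pc)² = E² − (m₀c²)² = (9298.3)² − (938.3)² = 8.558 × 10⁷ MeV², so pc = 9251 MeV.
λ = hc/(pc) = 1240 MeV·fm / 9251 MeV = 0.134 fm.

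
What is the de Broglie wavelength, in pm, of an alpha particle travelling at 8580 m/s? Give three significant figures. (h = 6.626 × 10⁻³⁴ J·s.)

p = mv = 6.645 × 10⁻²⁷ × 8580 = 5.701 × 10⁻²³ kg·m/s.
λ = h/p = 6.626 × 10⁻³⁴ / 5.701 × 10⁻²³ = 1.16 × 10⁻¹¹ m = 11.6 pm.

λ = 11.6 pm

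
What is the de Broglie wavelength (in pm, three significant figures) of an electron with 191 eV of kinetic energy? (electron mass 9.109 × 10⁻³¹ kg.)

λ = 88.7 pm

KE = 191 eV = 3.060 × 10⁻¹⁷ J.
p = √(2mKE) = √(2 × 9.109 × 10⁻³¹ × 3.060 × 10⁻¹⁷) = 7.466 × 10⁻²⁴ kg·m/s.
λ = h/p = 6.626 × 10⁻³⁴ / 7.466 × 10⁻²⁴ = 8.87 × 10⁻¹¹ m = 88.7 pm.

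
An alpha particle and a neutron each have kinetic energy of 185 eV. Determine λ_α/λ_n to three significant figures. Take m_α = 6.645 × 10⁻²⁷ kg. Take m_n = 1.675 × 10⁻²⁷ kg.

At fixed KE, p = √(2mKE) so λ = h/p ∝ 1/√m.
λ_α/λ_n = √(m_n/m_α) = √(1.675 × 10⁻²⁷/6.645 × 10⁻²⁷) = √(0.2521) = 0.502.

λ_α/λ_n = 0.502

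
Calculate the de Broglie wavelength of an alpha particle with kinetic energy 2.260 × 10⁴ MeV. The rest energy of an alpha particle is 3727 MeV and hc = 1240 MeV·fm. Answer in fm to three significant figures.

λ = 0.0476 fm

Total energy E = KE + m₀c² = 2.260 × 10⁴ + 3727 = 26327 MeV.
(pc)² = E² − (m₀c²)² = (26327)² − (3727)² = 6.792 × 10⁸ MeV², so pc = 2.606 × 10⁴ MeV.
λ = hc/(pc) = 1240 MeV·fm / 2.606 × 10⁴ MeV = 0.0476 fm.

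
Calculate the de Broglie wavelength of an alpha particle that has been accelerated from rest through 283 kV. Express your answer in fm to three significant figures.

λ = 19.1 fm

KE = 2eV = 2 × 1.602 × 10⁻¹⁹ × 2.830 × 10⁵ = 9.067 × 10⁻¹⁴ J.
p = √(2mKE) = √(2 × 6.645 × 10⁻²⁷ × 9.067 × 10⁻¹⁴) = 3.471 × 10⁻²⁰ kg·m/s.
λ = h/p = 6.626 × 10⁻³⁴ / 3.471 × 10⁻²⁰ = 1.91 × 10⁻¹⁴ m = 19.1 fm.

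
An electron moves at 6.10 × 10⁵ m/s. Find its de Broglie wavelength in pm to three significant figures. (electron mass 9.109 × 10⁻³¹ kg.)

p = mv = 9.109 × 10⁻³¹ × 6.10 × 10⁵ = 5.556 × 10⁻²⁵ kg·m/s.
λ = h/p = 6.626 × 10⁻³⁴ / 5.556 × 10⁻²⁵ = 1.19 × 10⁻⁹ m = 1190 pm.

λ = 1190 pm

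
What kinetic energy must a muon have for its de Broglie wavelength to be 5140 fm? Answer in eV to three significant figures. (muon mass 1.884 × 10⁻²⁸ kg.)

KE = 275 eV

p = h/λ = 6.626 × 10⁻³⁴ / 5.140 × 10⁻¹² = 1.289 × 10⁻²² kg·m/s.
KE = p²/(2m) = (1.289 × 10⁻²²)² / (2 × 1.884 × 10⁻²⁸) = 4.410 × 10⁻¹⁷ J = 275 eV.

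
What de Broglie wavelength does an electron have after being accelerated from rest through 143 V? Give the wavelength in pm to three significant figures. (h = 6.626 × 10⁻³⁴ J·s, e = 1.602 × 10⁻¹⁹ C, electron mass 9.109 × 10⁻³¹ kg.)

λ = 103 pm

KE = eV = 1.602 × 10⁻¹⁹ × 143.0 = 2.291 × 10⁻¹⁷ J.
p = √(2mKE) = √(2 × 9.109 × 10⁻³¹ × 2.291 × 10⁻¹⁷) = 6.460 × 10⁻²⁴ kg·m/s.
λ = h/p = 6.626 × 10⁻³⁴ / 6.460 × 10⁻²⁴ = 1.03 × 10⁻¹⁰ m = 103 pm.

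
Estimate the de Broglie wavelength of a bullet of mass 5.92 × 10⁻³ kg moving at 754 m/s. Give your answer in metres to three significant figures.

λ = 1.48 × 10⁻³⁴ m

p = mv = 5.92 × 10⁻³ × 754 = 4.464 kg·m/s.
λ = h/p = 6.626 × 10⁻³⁴ / 4.464 = 1.48 × 10⁻³⁴ m.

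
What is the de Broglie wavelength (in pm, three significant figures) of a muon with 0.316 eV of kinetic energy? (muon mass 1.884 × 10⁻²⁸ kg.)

KE = 0.316 eV = 5.062 × 10⁻²⁰ J.
p = √(2mKE) = √(2 × 1.884 × 10⁻²⁸ × 5.062 × 10⁻²⁰) = 4.367 × 10⁻²⁴ kg·m/s.
λ = h/p = 6.626 × 10⁻³⁴ / 4.367 × 10⁻²⁴ = 1.52 × 10⁻¹⁰ m = 152 pm.

λ = 152 pm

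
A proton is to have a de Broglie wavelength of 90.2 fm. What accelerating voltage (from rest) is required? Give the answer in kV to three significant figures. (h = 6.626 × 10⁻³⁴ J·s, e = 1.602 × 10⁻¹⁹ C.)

p = h/λ = 6.626 × 10⁻³⁴ / 9.020 × 10⁻¹⁴ = 7.346 × 10⁻²¹ kg·m/s.
KE = p²/(2m) = 1.613 × 10⁻¹⁴ J.
V = KE/e = 1.613 × 10⁻¹⁴ / (1.602 × 10⁻¹⁹) = 101 kV.

V = 101 kV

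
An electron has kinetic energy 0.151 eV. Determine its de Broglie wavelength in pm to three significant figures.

λ = 3160 pm

KE = 0.151 eV = 2.419 × 10⁻²⁰ J.
p = √(2mKE) = √(2 × 9.109 × 10⁻³¹ × 2.419 × 10⁻²⁰) = 2.099 × 10⁻²⁵ kg·m/s.
λ = h/p = 6.626 × 10⁻³⁴ / 2.099 × 10⁻²⁵ = 3.16 × 10⁻⁹ m = 3160 pm.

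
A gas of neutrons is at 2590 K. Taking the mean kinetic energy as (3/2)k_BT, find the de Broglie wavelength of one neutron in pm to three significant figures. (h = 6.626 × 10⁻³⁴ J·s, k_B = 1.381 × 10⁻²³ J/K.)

KE = (3/2)k_BT = 1.5 × 1.381 × 10⁻²³ × 2590 = 5.365 × 10⁻²⁰ J.
p = √(2mKE) = √(2 × 1.675 × 10⁻²⁷ × 5.365 × 10⁻²⁰) = 1.341 × 10⁻²³ kg·m/s.
λ = h/p = 4.94 × 10⁻¹¹ m = 49.4 pm.

λ = 49.4 pm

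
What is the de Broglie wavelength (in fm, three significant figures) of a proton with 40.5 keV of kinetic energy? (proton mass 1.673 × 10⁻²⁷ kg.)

λ = 142 fm

KE = 40.5 keV = 6.488 × 10⁻¹⁵ J.
p = √(2mKE) = √(2 × 1.673 × 10⁻²⁷ × 6.488 × 10⁻¹⁵) = 4.659 × 10⁻²¹ kg·m/s.
λ = h/p = 6.626 × 10⁻³⁴ / 4.659 × 10⁻²¹ = 1.42 × 10⁻¹³ m = 142 fm.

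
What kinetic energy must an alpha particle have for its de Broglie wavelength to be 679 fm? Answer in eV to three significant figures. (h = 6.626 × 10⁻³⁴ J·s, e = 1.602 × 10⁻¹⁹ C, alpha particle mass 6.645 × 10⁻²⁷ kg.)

p = h/λ = 6.626 × 10⁻³⁴ / 6.790 × 10⁻¹³ = 9.758 × 10⁻²² kg·m/s.
KE = p²/(2m) = (9.758 × 10⁻²²)² / (2 × 6.645 × 10⁻²⁷) = 7.165 × 10⁻¹⁷ J = 447 eV.

KE = 447 eV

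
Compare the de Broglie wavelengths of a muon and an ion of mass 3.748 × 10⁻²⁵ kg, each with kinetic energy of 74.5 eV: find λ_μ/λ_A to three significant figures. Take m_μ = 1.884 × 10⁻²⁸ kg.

At fixed KE, p = √(2mKE) so λ = h/p ∝ 1/√m.
λ_μ/λ_A = √(m_A/m_μ) = √(3.748 × 10⁻²⁵/1.884 × 10⁻²⁸) = √(1989) = 44.6.

λ_μ/λ_A = 44.6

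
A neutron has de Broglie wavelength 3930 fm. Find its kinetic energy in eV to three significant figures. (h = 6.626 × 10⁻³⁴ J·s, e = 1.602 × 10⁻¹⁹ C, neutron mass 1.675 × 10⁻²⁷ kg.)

KE = 53.0 eV

p = h/λ = 6.626 × 10⁻³⁴ / 3.930 × 10⁻¹² = 1.686 × 10⁻²² kg·m/s.
KE = p²/(2m) = (1.686 × 10⁻²²)² / (2 × 1.675 × 10⁻²⁷) = 8.485 × 10⁻¹⁸ J = 53.0 eV.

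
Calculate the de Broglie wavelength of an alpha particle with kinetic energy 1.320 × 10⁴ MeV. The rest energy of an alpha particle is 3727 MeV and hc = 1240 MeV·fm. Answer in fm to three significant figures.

λ = 0.0751 fm

Total energy E = KE + m₀c² = 1.320 × 10⁴ + 3727 = 16927 MeV.
(pc)² = E² − (m₀c²)² = (16927)² − (3727)² = 2.726 × 10⁸ MeV², so pc = 1.651 × 10⁴ MeV.
λ = hc/(pc) = 1240 MeV·fm / 1.651 × 10⁴ MeV = 0.0751 fm.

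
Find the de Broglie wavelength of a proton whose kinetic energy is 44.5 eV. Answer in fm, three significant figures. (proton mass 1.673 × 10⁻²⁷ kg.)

λ = 4290 fm

KE = 44.5 eV = 7.129 × 10⁻¹⁸ J.
p = √(2mKE) = √(2 × 1.673 × 10⁻²⁷ × 7.129 × 10⁻¹⁸) = 1.544 × 10⁻²² kg·m/s.
λ = h/p = 6.626 × 10⁻³⁴ / 1.544 × 10⁻²² = 4.29 × 10⁻¹² m = 4290 fm.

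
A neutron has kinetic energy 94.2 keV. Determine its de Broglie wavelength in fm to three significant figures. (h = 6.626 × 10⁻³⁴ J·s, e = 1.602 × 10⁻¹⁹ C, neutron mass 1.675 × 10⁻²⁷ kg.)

λ = 93.2 fm

KE = 94.2 keV = 1.509 × 10⁻¹⁴ J.
p = √(2mKE) = √(2 × 1.675 × 10⁻²⁷ × 1.509 × 10⁻¹⁴) = 7.110 × 10⁻²¹ kg·m/s.
λ = h/p = 6.626 × 10⁻³⁴ / 7.110 × 10⁻²¹ = 9.32 × 10⁻¹⁴ m = 93.2 fm.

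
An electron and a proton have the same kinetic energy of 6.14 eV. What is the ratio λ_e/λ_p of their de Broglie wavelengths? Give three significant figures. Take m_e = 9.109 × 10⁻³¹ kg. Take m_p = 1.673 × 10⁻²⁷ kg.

λ_e/λ_p = 42.9

At fixed KE, p = √(2mKE) so λ = h/p ∝ 1/√m.
λ_e/λ_p = √(m_p/m_e) = √(1.673 × 10⁻²⁷/9.109 × 10⁻³¹) = √(1837) = 42.9.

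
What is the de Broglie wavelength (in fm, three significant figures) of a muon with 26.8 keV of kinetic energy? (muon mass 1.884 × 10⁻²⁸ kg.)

KE = 26.8 keV = 4.293 × 10⁻¹⁵ J.
p = √(2mKE) = √(2 × 1.884 × 10⁻²⁸ × 4.293 × 10⁻¹⁵) = 1.272 × 10⁻²¹ kg·m/s.
λ = h/p = 6.626 × 10⁻³⁴ / 1.272 × 10⁻²¹ = 5.21 × 10⁻¹³ m = 521 fm.

λ = 521 fm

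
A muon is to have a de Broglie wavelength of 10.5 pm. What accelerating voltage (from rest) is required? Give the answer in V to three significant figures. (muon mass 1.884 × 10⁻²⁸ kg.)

V = 66.0 V

p = h/λ = 6.626 × 10⁻³⁴ / 1.050 × 10⁻¹¹ = 6.310 × 10⁻²³ kg·m/s.
KE = p²/(2m) = 1.057 × 10⁻¹⁷ J.
V = KE/e = 1.057 × 10⁻¹⁷ / (1.602 × 10⁻¹⁹) = 66.0 V.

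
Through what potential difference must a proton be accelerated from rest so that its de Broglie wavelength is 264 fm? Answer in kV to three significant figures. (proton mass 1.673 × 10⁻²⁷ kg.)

V = 11.8 kV

p = h/λ = 6.626 × 10⁻³⁴ / 2.640 × 10⁻¹³ = 2.510 × 10⁻²¹ kg·m/s.
KE = p²/(2m) = 1.883 × 10⁻¹⁵ J.
V = KE/e = 1.883 × 10⁻¹⁵ / (1.602 × 10⁻¹⁹) = 11.8 kV.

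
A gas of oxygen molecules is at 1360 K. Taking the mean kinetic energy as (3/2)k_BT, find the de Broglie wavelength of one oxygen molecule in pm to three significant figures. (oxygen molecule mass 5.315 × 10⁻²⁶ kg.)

λ = 12.1 pm

KE = (3/2)k_BT = 1.5 × 1.381 × 10⁻²³ × 1360 = 2.817 × 10⁻²⁰ J.
p = √(2mKE) = √(2 × 5.315 × 10⁻²⁶ × 2.817 × 10⁻²⁰) = 5.472 × 10⁻²³ kg·m/s.
λ = h/p = 1.21 × 10⁻¹¹ m = 12.1 pm.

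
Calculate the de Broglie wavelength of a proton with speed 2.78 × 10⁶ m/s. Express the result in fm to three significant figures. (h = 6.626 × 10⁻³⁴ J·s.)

λ = 142 fm

p = mv = 1.673 × 10⁻²⁷ × 2.78 × 10⁶ = 4.651 × 10⁻²¹ kg·m/s.
λ = h/p = 6.626 × 10⁻³⁴ / 4.651 × 10⁻²¹ = 1.42 × 10⁻¹³ m = 142 fm.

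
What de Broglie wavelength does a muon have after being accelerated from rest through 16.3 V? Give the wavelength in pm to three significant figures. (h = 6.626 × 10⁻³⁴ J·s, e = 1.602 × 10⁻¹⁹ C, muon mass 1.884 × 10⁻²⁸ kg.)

λ = 21.1 pm

KE = eV = 1.602 × 10⁻¹⁹ × 16.30 = 2.611 × 10⁻¹⁸ J.
p = √(2mKE) = √(2 × 1.884 × 10⁻²⁸ × 2.611 × 10⁻¹⁸) = 3.137 × 10⁻²³ kg·m/s.
λ = h/p = 6.626 × 10⁻³⁴ / 3.137 × 10⁻²³ = 2.11 × 10⁻¹¹ m = 21.1 pm.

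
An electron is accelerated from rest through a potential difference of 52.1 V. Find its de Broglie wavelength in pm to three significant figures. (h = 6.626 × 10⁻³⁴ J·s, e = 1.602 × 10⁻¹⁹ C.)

λ = 170 pm

KE = eV = 1.602 × 10⁻¹⁹ × 52.10 = 8.346 × 10⁻¹⁸ J.
p = √(2mKE) = √(2 × 9.109 × 10⁻³¹ × 8.346 × 10⁻¹⁸) = 3.899 × 10⁻²⁴ kg·m/s.
λ = h/p = 6.626 × 10⁻³⁴ / 3.899 × 10⁻²⁴ = 1.70 × 10⁻¹⁰ m = 170 pm.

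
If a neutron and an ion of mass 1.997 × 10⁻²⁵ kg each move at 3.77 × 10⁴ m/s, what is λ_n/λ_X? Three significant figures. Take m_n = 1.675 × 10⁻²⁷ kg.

At fixed v, p = mv so λ = h/(mv) ∝ 1/m.
λ_n/λ_X = m_X/m_n = 1.997 × 10⁻²⁵/1.675 × 10⁻²⁷ = 119.

λ_n/λ_X = 119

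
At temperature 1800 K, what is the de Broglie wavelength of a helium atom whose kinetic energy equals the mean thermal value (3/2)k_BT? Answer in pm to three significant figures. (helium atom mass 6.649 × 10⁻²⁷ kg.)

KE = (3/2)k_BT = 1.5 × 1.381 × 10⁻²³ × 1800 = 3.729 × 10⁻²⁰ J.
p = √(2mKE) = √(2 × 6.649 × 10⁻²⁷ × 3.729 × 10⁻²⁰) = 2.227 × 10⁻²³ kg·m/s.
λ = h/p = 2.98 × 10⁻¹¹ m = 29.8 pm.

λ = 29.8 pm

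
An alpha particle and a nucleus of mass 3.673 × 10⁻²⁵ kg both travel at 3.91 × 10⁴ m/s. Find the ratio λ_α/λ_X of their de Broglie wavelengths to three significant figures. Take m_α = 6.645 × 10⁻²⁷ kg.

At fixed v, p = mv so λ = h/(mv) ∝ 1/m.
λ_α/λ_X = m_X/m_α = 3.673 × 10⁻²⁵/6.645 × 10⁻²⁷ = 55.3.

λ_α/λ_X = 55.3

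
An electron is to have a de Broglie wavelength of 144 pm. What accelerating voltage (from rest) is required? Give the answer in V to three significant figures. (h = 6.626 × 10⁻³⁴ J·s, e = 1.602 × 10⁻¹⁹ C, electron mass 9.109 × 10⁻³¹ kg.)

p = h/λ = 6.626 × 10⁻³⁴ / 1.440 × 10⁻¹⁰ = 4.601 × 10⁻²⁴ kg·m/s.
KE = p²/(2m) = 1.162 × 10⁻¹⁷ J.
V = KE/e = 1.162 × 10⁻¹⁷ / (1.602 × 10⁻¹⁹) = 72.5 V.

V = 72.5 V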